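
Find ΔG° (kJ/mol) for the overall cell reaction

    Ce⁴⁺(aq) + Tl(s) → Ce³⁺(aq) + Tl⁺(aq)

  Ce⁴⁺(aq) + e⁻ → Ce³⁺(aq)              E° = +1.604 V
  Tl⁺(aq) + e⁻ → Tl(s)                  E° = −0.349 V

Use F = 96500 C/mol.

−188 kJ/mol

In the reaction as written Ce⁴⁺(aq) is reduced, so the Ce⁴⁺/Ce³⁺ couple is the cathode and Tl⁺/Tl is the anode.
E°cell = +1.604 − (−0.349) = +1.953 V; balancing electrons gives n = 1.
ΔG° = −nFE°cell = −(1)(96500)(+1.953) J/mol = −188 kJ/mol.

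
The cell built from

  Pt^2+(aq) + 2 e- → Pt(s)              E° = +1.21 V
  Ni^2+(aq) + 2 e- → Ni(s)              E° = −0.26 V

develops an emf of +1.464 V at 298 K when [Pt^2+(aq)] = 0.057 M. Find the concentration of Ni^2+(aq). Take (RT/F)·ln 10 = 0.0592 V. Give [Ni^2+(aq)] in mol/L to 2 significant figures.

0.091 M

Pt²⁺/Pt is the cathode (higher E°); E°cell = +1.21 − (−0.26) = +1.47 V with n = 2.
From the Nernst equation, log Q = n(E° − E)/0.0592 = 2·(+1.47 − (+1.464))/0.0592 = 0.203.
Balancing electrons gives Pt^2+(aq) + Ni(s) → Pt(s) + Ni^2+(aq); thus Q = [Ni^2+(aq)] / [Pt^2+(aq)].
Solving for the unknown gives log [Ni^2+(aq)] = −1.041, so [Ni^2+(aq)] ≈ 0.091 M.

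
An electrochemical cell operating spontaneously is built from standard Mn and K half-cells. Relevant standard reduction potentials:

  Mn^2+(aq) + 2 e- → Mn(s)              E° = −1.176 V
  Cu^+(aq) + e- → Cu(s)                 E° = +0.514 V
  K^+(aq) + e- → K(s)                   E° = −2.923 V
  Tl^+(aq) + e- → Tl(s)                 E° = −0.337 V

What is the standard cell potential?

The Mn²⁺/Mn couple has the higher E°, so Mn ion is reduced (cathode) and K is oxidized (anode).
E°cell = E°(cathode) − E°(anode) = −1.176 − (−2.923) = +1.747 V.

+1.747 V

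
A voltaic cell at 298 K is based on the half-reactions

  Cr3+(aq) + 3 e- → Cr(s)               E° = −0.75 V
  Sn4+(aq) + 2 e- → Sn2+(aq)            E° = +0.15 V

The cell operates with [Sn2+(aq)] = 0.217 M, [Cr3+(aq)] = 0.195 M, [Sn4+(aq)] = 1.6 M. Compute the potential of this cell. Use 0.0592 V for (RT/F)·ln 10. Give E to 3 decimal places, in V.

+0.940 V

Sn⁴⁺/Sn²⁺ is reduced (cathode, E° = +0.15 V) and Cr³⁺/Cr is oxidized (anode).
The standard potential is +0.15 − (−0.75) = +0.90 V and the balanced reaction transfers n = 6 electrons.
The balanced reaction is 3 Sn4+(aq) + 2 Cr(s) → 3 Sn2+(aq) + 2 Cr3+(aq), so Q = ([Sn2+(aq)]^3·[Cr3+(aq)]^2) / [Sn4+(aq)]^3 = 9.49×10^−5 and log Q = −4.023.
Applying E = E° − (RT ln10/nF)·log Q gives +0.90 − (0.0592/6)(−4.023) = +0.940 V.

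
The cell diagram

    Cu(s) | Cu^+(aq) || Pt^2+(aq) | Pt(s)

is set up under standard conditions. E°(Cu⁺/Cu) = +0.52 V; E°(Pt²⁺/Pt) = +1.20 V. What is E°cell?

+0.68 V

By convention the left-hand electrode in cell notation is the anode (oxidation) and the right-hand electrode is the cathode (reduction).
E°cell = E°(right) − E°(left) = +1.20 − (+0.52) = +0.68 V.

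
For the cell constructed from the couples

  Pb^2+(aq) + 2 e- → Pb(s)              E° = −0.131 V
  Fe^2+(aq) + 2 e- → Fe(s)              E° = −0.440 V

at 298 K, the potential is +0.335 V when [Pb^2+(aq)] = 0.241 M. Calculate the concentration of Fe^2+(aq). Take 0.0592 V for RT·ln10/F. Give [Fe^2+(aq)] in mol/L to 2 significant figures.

Pb²⁺/Pb is the cathode (higher E°); E°cell = −0.131 − (−0.440) = +0.309 V with n = 2.
Rearranging E = E° − (0.0592/n)·log Q gives log Q = 2(+0.309 − (+0.335))/0.0592 = −0.878.
For Pb^2+(aq) + Fe(s) → Pb(s) + Fe^2+(aq), the reaction quotient is Q = [Fe^2+(aq)] / [Pb^2+(aq)].
Substituting the known concentrations and solving, log [Fe^2+(aq)] = −1.496 and [Fe^2+(aq)] = 0.032 M.

0.032 M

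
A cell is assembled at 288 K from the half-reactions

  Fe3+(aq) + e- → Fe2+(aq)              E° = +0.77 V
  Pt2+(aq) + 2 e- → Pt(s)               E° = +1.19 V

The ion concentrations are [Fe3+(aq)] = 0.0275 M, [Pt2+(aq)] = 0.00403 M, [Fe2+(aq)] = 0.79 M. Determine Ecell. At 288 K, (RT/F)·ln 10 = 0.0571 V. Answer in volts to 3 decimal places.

+0.435 V

Pt²⁺/Pt is reduced (cathode, E° = +1.19 V) and Fe³⁺/Fe²⁺ is oxidized (anode).
E°cell = E°cat − E°an = +1.19 − (+0.77) = +0.42 V; n = 2.
The balanced reaction is Pt2+(aq) + 2 Fe2+(aq) → Pt(s) + 2 Fe3+(aq), so Q = [Fe3+(aq)]^2 / ([Pt2+(aq)]·[Fe2+(aq)]^2) = 0.301 and log Q = −0.522.
By the Nernst equation, E = +0.42 − (0.0571/2)·(−0.522) = +0.435 V.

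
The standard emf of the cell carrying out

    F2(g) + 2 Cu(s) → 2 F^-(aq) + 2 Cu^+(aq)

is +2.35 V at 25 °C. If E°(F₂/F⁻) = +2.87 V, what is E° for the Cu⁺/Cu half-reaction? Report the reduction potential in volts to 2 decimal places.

+0.52 V

In the reaction as written the F₂/F⁻ couple is reduced (cathode) and Cu⁺/Cu is oxidized (anode), so E°cell = E°(F₂/F⁻) − E°(Cu⁺/Cu).
E°(Cu⁺/Cu) = E°(cathode) − E°cell = +2.87 − (+2.35) = +0.52 V.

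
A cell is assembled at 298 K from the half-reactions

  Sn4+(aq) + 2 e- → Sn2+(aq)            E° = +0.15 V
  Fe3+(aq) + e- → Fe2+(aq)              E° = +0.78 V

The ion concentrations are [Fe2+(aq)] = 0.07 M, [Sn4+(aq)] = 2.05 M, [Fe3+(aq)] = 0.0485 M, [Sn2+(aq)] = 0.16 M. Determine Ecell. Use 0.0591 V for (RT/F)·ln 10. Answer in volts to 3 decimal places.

The Fe³⁺/Fe²⁺ couple has the more positive E°, so it is the cathode; Sn⁴⁺/Sn²⁺ is the anode.
E°cell = +0.78 − (+0.15) = +0.63 V, with n = 2 electrons transferred.
For the overall reaction 2 Fe3+(aq) + Sn2+(aq) → 2 Fe2+(aq) + Sn4+(aq), Q = ([Fe2+(aq)]^2·[Sn4+(aq)]) / ([Fe3+(aq)]^2·[Sn2+(aq)]) = 26.7, giving log Q = 1.426.
By the Nernst equation, E = +0.63 − (0.0591/2)·(1.426) = +0.588 V.

+0.588 V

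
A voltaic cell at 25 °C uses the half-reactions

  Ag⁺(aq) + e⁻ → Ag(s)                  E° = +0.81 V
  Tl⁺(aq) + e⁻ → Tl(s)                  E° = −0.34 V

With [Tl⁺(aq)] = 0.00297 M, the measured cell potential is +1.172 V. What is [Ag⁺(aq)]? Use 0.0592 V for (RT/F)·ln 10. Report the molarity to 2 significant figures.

The Ag⁺/Ag couple has the larger reduction potential, so it is the cathode: E°cell = +0.81 − (−0.34) = +1.15 V and n = 1.
Rearranging E = E° − (0.0592/n)·log Q gives log Q = 1(+1.15 − (+1.172))/0.0592 = −0.372.
The balanced reaction is Ag⁺(aq) + Tl(s) → Ag(s) + Tl⁺(aq), so Q = [Tl⁺(aq)] / [Ag⁺(aq)].
Solving for the unknown gives log [Ag⁺(aq)] = −2.155, so [Ag⁺(aq)] ≈ 0.0070 M.

0.0070 M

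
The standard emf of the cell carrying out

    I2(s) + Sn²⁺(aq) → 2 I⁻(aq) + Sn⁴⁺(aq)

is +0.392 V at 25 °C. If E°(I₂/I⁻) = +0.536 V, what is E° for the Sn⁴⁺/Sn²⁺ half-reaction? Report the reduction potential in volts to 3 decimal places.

+0.144 V

In the reaction as written the I₂/I⁻ couple is reduced (cathode) and Sn⁴⁺/Sn²⁺ is oxidized (anode), so E°cell = E°(I₂/I⁻) − E°(Sn⁴⁺/Sn²⁺).
E°(Sn⁴⁺/Sn²⁺) = E°(cathode) − E°cell = +0.536 − (+0.392) = +0.144 V.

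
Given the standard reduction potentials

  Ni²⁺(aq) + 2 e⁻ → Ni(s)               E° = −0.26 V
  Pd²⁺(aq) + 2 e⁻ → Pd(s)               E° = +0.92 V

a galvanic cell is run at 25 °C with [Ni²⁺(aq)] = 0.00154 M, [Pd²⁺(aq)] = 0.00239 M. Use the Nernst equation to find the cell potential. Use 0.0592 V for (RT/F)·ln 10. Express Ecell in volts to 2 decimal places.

Pd²⁺/Pd is reduced (cathode, E° = +0.92 V) and Ni²⁺/Ni is oxidized (anode).
E°cell = +0.92 − (−0.26) = +1.18 V, with n = 2 electrons transferred.
For the overall reaction Pd²⁺(aq) + Ni(s) → Pd(s) + Ni²⁺(aq), Q = [Ni²⁺(aq)] / [Pd²⁺(aq)] = 0.644, giving log Q = −0.191.
Applying E = E° − (RT ln10/nF)·log Q gives +1.18 − (0.0592/2)(−0.191) = +1.19 V.

+1.19 V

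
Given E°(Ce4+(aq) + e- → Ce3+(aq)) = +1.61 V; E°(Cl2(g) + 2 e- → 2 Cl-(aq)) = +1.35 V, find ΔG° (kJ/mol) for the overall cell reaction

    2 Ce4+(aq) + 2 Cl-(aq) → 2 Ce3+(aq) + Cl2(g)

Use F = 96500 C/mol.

In the reaction as written Ce4+(aq) is reduced, so the Ce⁴⁺/Ce³⁺ couple is the cathode and Cl₂/Cl⁻ is the anode.
E°cell = +1.61 − (+1.35) = +0.26 V; balancing electrons gives n = 2.
ΔG° = −nFE°cell = −(2)(96500)(+0.26) J/mol = −50.2 kJ/mol.

−50.2 kJ/mol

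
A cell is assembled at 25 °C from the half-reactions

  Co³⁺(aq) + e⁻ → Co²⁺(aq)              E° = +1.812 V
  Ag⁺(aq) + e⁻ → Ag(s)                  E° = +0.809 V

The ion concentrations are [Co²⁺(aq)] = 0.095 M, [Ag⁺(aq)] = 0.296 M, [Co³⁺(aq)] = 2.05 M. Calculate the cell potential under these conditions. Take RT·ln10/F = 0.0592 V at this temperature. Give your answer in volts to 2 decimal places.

+1.11 V

The Co³⁺/Co²⁺ couple has the more positive E°, so it is the cathode; Ag⁺/Ag is the anode.
E°cell = +1.812 − (+0.809) = +1.003 V, with n = 1 electron transferred.
For the overall reaction Co³⁺(aq) + Ag(s) → Co²⁺(aq) + Ag⁺(aq), Q = ([Co²⁺(aq)]·[Ag⁺(aq)]) / [Co³⁺(aq)] = 0.0137, giving log Q = −1.863.
Applying E = E° − (RT ln10/nF)·log Q gives +1.003 − (0.0592/1)(−1.863) = +1.11 V.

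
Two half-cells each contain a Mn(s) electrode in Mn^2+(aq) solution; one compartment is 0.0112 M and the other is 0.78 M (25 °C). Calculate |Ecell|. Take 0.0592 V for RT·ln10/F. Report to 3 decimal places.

0.055 V

For a concentration cell E°cell = 0, since both electrodes use the same couple.
The compartment with the higher Mn^2+(aq) concentration (0.78 M) acts as the cathode; ions are reduced there and produced at the dilute (0.0112 M) anode.
With n = 2, Ecell = −(0.0592/2)·log([dilute]/[conc]) = −(0.0592/2)·log(0.0112/0.78) = +0.055 V.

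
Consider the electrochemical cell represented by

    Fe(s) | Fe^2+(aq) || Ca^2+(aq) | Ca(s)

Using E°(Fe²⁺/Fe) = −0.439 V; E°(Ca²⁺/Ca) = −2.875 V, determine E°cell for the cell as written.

By convention the left-hand electrode in cell notation is the anode (oxidation) and the right-hand electrode is the cathode (reduction).
E°cell = E°(right) − E°(left) = −2.875 − (−0.439) = −2.436 V.
The negative sign shows that, as written, the cell would require an external voltage to drive the reaction.

−2.436 V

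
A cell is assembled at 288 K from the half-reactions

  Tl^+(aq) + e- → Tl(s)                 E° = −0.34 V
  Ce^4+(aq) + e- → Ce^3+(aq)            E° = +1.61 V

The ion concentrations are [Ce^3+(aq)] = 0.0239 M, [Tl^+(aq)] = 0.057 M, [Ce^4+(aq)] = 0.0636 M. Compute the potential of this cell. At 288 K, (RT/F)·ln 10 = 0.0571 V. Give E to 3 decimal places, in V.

+2.045 V

Ce⁴⁺/Ce³⁺ is reduced (cathode, E° = +1.61 V) and Tl⁺/Tl is oxidized (anode).
E°cell = +1.61 − (−0.34) = +1.95 V, with n = 1 electron transferred.
The balanced reaction is Ce^4+(aq) + Tl(s) → Ce^3+(aq) + Tl^+(aq), so Q = ([Ce^3+(aq)]·[Tl^+(aq)]) / [Ce^4+(aq)] = 0.0214 and log Q = −1.669.
By the Nernst equation, E = +1.95 − (0.0571/1)·(−1.669) = +2.045 V.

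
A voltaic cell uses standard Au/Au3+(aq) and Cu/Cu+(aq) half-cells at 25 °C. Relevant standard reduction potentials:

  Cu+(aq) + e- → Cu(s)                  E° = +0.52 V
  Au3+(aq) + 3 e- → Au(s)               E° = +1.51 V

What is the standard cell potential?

The Au³⁺/Au couple has the higher E°, so Au ion is reduced (cathode) and Cu is oxidized (anode).
E°cell = E°(cathode) − E°(anode) = +1.51 − (+0.52) = +0.99 V.

+0.99 V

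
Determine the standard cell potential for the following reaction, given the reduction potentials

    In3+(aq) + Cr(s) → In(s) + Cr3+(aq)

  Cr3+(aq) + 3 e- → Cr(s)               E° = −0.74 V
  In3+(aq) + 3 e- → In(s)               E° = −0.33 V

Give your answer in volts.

+0.41 V

In the reaction as written, In3+(aq) is reduced (cathode) and Cr3+(aq) is produced by oxidation at the anode.
E°cell = E°(cathode) − E°(anode) = −0.33 − (−0.74) = +0.41 V.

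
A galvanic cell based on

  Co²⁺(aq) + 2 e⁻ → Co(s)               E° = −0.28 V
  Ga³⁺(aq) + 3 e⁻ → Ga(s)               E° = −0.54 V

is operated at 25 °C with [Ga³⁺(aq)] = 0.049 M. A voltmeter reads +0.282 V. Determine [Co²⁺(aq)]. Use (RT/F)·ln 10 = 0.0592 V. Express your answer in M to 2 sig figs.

0.74 M

Co²⁺/Co is the cathode (higher E°); E°cell = −0.28 − (−0.54) = +0.26 V with n = 6.
Since E = E° − (0.0592/n)·log Q, log Q = n(E° − E)/0.0592 = −2.230.
Balancing electrons gives 3 Co²⁺(aq) + 2 Ga(s) → 3 Co(s) + 2 Ga³⁺(aq); thus Q = [Ga³⁺(aq)]^2 / [Co²⁺(aq)]^3.
Substituting the known concentrations and solving, log [Co²⁺(aq)] = −0.130 and [Co²⁺(aq)] = 0.74 M.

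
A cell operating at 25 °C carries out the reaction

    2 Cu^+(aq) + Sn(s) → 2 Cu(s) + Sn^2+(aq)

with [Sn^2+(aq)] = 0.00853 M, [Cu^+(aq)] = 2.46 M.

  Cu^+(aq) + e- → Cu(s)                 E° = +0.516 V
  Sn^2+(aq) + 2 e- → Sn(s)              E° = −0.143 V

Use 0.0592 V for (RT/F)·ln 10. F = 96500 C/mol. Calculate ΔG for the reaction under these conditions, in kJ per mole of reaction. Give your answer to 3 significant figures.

With Cu⁺/Cu reduced at the cathode, E°cell = +0.516 − (−0.143) = +0.659 V and n = 2.
The reaction quotient is [Sn^2+(aq)] / [Cu^+(aq)]^2 = 0.00141; by Nernst, E = +0.659 − (0.0592/2)(−2.851) = +0.7434 V.
Then ΔG = −nFE = −2 × 96500 × +0.7434 J/mol = −143 kJ/mol.

−143 kJ/mol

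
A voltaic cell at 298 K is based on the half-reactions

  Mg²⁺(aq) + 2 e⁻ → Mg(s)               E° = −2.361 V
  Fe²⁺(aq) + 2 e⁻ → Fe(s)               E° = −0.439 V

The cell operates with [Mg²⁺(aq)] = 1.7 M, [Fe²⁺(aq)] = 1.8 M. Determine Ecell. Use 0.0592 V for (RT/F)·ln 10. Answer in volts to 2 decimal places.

Fe²⁺/Fe is reduced (cathode, E° = −0.439 V) and Mg²⁺/Mg is oxidized (anode).
E°cell = E°cat − E°an = −0.439 − (−2.361) = +1.922 V; n = 2.
For the overall reaction Fe²⁺(aq) + Mg(s) → Fe(s) + Mg²⁺(aq), Q = [Mg²⁺(aq)] / [Fe²⁺(aq)] = 0.944, giving log Q = −0.025.
E = E° − (0.0592/n)·log Q = +1.922 − (0.0592/2)(−0.025) = +1.92 V.

+1.92 V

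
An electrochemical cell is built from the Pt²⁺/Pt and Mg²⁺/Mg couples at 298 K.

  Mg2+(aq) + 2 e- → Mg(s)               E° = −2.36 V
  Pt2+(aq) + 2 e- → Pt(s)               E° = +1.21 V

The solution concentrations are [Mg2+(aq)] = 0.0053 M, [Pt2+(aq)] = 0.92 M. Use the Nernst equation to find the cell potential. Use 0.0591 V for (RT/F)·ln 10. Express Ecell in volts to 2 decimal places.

+3.64 V

Since E°(Pt²⁺/Pt) > E°(Mg²⁺/Mg), Pt²⁺/Pt serves as the cathode.
The standard potential is +1.21 − (−2.36) = +3.57 V and the balanced reaction transfers n = 2 electrons.
The balanced reaction is Pt2+(aq) + Mg(s) → Pt(s) + Mg2+(aq), so Q = [Mg2+(aq)] / [Pt2+(aq)] = 0.00576 and log Q = −2.240.
Applying E = E° − (RT ln10/nF)·log Q gives +3.57 − (0.0591/2)(−2.240) = +3.64 V.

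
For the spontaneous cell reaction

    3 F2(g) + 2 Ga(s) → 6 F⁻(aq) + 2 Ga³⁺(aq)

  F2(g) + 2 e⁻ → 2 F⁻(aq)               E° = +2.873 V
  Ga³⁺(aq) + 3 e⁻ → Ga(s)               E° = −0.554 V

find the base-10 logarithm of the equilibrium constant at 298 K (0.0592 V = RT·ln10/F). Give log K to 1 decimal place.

log K = 347.3

The F₂/F⁻ couple is reduced (cathode); E°cell = +2.873 − (−0.554) = +3.427 V with n = 6.
At equilibrium E = 0, so log K = nE°cell / 0.0592 = (6)(+3.427) / 0.0592 = 347.3.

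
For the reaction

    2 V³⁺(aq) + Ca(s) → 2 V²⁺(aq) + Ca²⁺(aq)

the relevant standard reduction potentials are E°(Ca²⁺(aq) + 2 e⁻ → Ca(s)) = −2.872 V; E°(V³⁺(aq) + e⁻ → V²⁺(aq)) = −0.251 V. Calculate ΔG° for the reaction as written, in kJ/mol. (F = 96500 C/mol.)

−506 kJ/mol

In the reaction as written V³⁺(aq) is reduced, so the V³⁺/V²⁺ couple is the cathode and Ca²⁺/Ca is the anode.
E°cell = −0.251 − (−2.872) = +2.621 V; balancing electrons gives n = 2.
ΔG° = −nFE°cell = −(2)(96500)(+2.621) J/mol = −506 kJ/mol.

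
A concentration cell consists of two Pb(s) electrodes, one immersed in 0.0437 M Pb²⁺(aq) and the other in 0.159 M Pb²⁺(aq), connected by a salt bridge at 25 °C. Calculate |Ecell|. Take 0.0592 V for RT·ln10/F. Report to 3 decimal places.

For a concentration cell E°cell = 0, since both electrodes use the same couple.
The compartment with the higher Pb²⁺(aq) concentration (0.159 M) acts as the cathode; ions are reduced there and produced at the dilute (0.0437 M) anode.
With n = 2, Ecell = −(0.0592/2)·log([dilute]/[conc]) = −(0.0592/2)·log(0.0437/0.159) = +0.017 V.

0.017 V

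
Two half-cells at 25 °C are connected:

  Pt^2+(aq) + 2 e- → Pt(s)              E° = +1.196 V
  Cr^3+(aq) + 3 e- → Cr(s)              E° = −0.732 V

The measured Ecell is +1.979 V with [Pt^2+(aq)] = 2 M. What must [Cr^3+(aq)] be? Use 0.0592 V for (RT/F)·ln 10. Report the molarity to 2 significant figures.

0.0074 M

With Pt²⁺/Pt at the cathode and Cr³⁺/Cr at the anode, E°cell = +1.196 − (−0.732) = +1.928 V (n = 6).
From the Nernst equation, log Q = n(E° − E)/0.0592 = 6·(+1.928 − (+1.979))/0.0592 = −5.169.
The balanced reaction is 3 Pt^2+(aq) + 2 Cr(s) → 3 Pt(s) + 2 Cr^3+(aq), so Q = [Cr^3+(aq)]^2 / [Pt^2+(aq)]^3.
Isolating [Cr^3+(aq)] in Q = 10^{−5.169} yields log [Cr^3+(aq)] = −2.133, i.e. 0.0074 M.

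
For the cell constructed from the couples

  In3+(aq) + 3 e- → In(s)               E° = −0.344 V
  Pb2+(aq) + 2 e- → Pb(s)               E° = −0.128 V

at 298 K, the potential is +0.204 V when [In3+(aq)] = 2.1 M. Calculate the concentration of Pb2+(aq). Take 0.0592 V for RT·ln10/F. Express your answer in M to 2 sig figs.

With Pb²⁺/Pb at the cathode and In³⁺/In at the anode, E°cell = −0.128 − (−0.344) = +0.216 V (n = 6).
Rearranging E = E° − (0.0592/n)·log Q gives log Q = 6(+0.216 − (+0.204))/0.0592 = 1.216.
Balancing electrons gives 3 Pb2+(aq) + 2 In(s) → 3 Pb(s) + 2 In3+(aq); thus Q = [In3+(aq)]^2 / [Pb2+(aq)]^3.
Substituting the known concentrations and solving, log [Pb2+(aq)] = −0.191 and [Pb2+(aq)] = 0.64 M.

0.64 M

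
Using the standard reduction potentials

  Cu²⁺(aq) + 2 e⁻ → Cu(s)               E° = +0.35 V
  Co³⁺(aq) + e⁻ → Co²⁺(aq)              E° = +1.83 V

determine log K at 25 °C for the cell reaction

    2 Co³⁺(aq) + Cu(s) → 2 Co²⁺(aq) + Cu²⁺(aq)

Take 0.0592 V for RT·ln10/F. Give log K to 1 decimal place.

The Co³⁺/Co²⁺ couple is reduced (cathode); E°cell = +1.83 − (+0.35) = +1.48 V with n = 2.
At equilibrium E = 0, so log K = nE°cell / 0.0592 = (2)(+1.48) / 0.0592 = 50.0.

log K = 50.0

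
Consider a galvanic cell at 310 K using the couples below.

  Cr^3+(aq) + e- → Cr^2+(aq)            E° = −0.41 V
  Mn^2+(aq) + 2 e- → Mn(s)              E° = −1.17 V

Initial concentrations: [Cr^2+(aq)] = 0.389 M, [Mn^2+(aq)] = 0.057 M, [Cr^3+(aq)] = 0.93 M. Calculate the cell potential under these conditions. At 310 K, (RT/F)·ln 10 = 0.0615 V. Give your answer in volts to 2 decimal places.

Since E°(Cr³⁺/Cr²⁺) > E°(Mn²⁺/Mn), Cr³⁺/Cr²⁺ serves as the cathode.
E°cell = E°cat − E°an = −0.41 − (−1.17) = +0.76 V; n = 2.
Balancing gives 2 Cr^3+(aq) + Mn(s) → 2 Cr^2+(aq) + Mn^2+(aq); hence Q = ([Cr^2+(aq)]^2·[Mn^2+(aq)]) / [Cr^3+(aq)]^2 = 0.00997 (log Q = −2.001).
Applying E = E° − (RT ln10/nF)·log Q gives +0.76 − (0.0615/2)(−2.001) = +0.82 V.

+0.82 V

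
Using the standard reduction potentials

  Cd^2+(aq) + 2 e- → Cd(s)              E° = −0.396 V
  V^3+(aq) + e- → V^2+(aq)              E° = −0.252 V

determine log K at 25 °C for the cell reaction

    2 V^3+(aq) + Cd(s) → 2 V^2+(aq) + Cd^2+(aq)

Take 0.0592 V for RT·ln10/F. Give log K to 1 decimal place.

The V³⁺/V²⁺ couple is reduced (cathode); E°cell = −0.252 − (−0.396) = +0.144 V with n = 2.
At equilibrium E = 0, so log K = nE°cell / 0.0592 = (2)(+0.144) / 0.0592 = 4.9.

log K = 4.9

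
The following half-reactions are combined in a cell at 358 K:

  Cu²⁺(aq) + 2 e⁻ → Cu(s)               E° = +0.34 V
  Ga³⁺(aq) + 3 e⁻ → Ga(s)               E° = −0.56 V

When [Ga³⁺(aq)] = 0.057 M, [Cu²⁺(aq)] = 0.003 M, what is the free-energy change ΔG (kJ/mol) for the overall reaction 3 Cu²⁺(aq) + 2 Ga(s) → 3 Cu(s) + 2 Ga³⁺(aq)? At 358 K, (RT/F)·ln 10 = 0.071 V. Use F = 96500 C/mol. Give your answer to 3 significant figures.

−486 kJ/mol

The standard cell potential is +0.34 − (−0.56) = +0.90 V, with n = 6 electrons in the balanced equation.
Q = [Ga³⁺(aq)]^2 / [Cu²⁺(aq)]^3 = 1.2×10^5, so log Q = 5.080 and E = +0.90 − (0.071/6)(5.080) = +0.8399 V.
Finally ΔG = −nFE = −(6)(96500 C/mol)(+0.8399 V) = −486 kJ/mol.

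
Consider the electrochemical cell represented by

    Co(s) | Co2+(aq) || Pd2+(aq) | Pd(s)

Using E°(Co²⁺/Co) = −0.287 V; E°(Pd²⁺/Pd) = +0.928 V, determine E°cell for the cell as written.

By convention the left-hand electrode in cell notation is the anode (oxidation) and the right-hand electrode is the cathode (reduction).
E°cell = E°(right) − E°(left) = +0.928 − (−0.287) = +1.215 V.

+1.215 V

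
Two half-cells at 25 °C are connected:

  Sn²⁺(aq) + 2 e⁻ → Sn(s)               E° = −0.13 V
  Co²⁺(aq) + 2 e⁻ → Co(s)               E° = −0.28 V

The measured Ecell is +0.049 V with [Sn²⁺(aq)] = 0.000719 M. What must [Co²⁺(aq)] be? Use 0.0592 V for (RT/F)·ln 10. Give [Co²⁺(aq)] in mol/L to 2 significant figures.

1.9 M

Sn²⁺/Sn is the cathode (higher E°); E°cell = −0.13 − (−0.28) = +0.15 V with n = 2.
Since E = E° − (0.0592/n)·log Q, log Q = n(E° − E)/0.0592 = 3.412.
For Sn²⁺(aq) + Co(s) → Sn(s) + Co²⁺(aq), the reaction quotient is Q = [Co²⁺(aq)] / [Sn²⁺(aq)].
Substituting the known concentrations and solving, log [Co²⁺(aq)] = 0.269 and [Co²⁺(aq)] = 1.9 M.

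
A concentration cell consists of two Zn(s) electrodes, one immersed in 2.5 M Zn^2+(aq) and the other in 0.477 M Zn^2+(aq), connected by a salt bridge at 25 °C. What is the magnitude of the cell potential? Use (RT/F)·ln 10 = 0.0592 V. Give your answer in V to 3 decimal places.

For a concentration cell E°cell = 0, since both electrodes use the same couple.
The compartment with the higher Zn^2+(aq) concentration (2.5 M) acts as the cathode; ions are reduced there and produced at the dilute (0.477 M) anode.
With n = 2, Ecell = −(0.0592/2)·log([dilute]/[conc]) = −(0.0592/2)·log(0.477/2.5) = +0.021 V.

0.021 V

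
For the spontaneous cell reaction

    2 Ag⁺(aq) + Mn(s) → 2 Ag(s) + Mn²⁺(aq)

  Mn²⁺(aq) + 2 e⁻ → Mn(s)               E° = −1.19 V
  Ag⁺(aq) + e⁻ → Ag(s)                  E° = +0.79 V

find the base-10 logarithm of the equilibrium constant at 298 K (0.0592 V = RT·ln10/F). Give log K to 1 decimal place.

log K = 66.9

The Ag⁺/Ag couple is reduced (cathode); E°cell = +0.79 − (−1.19) = +1.98 V with n = 2.
At equilibrium E = 0, so log K = nE°cell / 0.0592 = (2)(+1.98) / 0.0592 = 66.9.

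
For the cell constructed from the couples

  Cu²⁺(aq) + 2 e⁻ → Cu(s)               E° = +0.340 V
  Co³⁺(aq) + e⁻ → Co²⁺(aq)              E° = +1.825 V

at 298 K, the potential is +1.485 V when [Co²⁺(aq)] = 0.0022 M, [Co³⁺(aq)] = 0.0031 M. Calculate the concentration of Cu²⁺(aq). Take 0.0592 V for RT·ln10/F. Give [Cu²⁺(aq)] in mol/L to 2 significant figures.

With Co³⁺/Co²⁺ at the cathode and Cu²⁺/Cu at the anode, E°cell = +1.825 − (+0.340) = +1.485 V (n = 2).
From the Nernst equation, log Q = n(E° − E)/0.0592 = 2·(+1.485 − (+1.485))/0.0592 = 0.000.
For 2 Co³⁺(aq) + Cu(s) → 2 Co²⁺(aq) + Cu²⁺(aq), the reaction quotient is Q = ([Co²⁺(aq)]^2·[Cu²⁺(aq)]) / [Co³⁺(aq)]^2.
Solving for the unknown gives log [Cu²⁺(aq)] = 0.298, so [Cu²⁺(aq)] ≈ 2.0 M.

2.0 M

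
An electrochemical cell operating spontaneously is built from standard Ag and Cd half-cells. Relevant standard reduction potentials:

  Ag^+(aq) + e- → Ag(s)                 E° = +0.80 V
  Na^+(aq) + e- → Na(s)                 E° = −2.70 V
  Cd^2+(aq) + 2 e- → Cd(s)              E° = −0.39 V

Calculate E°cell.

Of the two couples in this cell, the one with the more positive reduction potential is reduced at the cathode: here that is Ag⁺/Ag (+0.80 V); Cd²⁺/Cd (−0.39 V) is the anode.
E°cell = E°(cathode) − E°(anode) = +0.80 − (−0.39) = +1.19 V.

+1.19 V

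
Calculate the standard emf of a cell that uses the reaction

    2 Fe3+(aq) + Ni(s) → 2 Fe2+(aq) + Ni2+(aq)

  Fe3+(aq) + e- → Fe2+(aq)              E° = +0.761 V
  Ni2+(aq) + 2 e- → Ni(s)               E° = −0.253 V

+1.014 V

In the reaction as written, Fe3+(aq) is reduced (cathode) and Ni2+(aq) is produced by oxidation at the anode.
E°cell = E°(cathode) − E°(anode) = +0.761 − (−0.253) = +1.014 V.
The positive value indicates the reaction is spontaneous as written.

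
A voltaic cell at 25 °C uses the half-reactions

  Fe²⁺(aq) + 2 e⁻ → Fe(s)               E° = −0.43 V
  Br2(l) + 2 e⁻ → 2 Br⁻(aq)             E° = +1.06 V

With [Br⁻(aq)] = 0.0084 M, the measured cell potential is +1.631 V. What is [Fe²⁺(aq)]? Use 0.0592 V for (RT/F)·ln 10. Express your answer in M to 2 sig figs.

The Br₂/Br⁻ couple has the larger reduction potential, so it is the cathode: E°cell = +1.06 − (−0.43) = +1.49 V and n = 2.
From the Nernst equation, log Q = n(E° − E)/0.0592 = 2·(+1.49 − (+1.631))/0.0592 = −4.764.
The balanced reaction is Br2(l) + Fe(s) → 2 Br⁻(aq) + Fe²⁺(aq), so Q = [Br⁻(aq)]^2·[Fe²⁺(aq)].
Substituting the known concentrations and solving, log [Fe²⁺(aq)] = −0.613 and [Fe²⁺(aq)] = 0.24 M.

0.24 M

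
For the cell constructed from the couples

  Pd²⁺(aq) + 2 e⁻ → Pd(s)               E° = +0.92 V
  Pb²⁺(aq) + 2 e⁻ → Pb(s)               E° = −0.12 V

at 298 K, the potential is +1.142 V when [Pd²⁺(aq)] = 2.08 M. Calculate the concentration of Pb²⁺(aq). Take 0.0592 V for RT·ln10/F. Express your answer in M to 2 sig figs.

0.00074 M

The Pd²⁺/Pd couple has the larger reduction potential, so it is the cathode: E°cell = +0.92 − (−0.12) = +1.04 V and n = 2.
Rearranging E = E° − (0.0592/n)·log Q gives log Q = 2(+1.04 − (+1.142))/0.0592 = −3.446.
The balanced reaction is Pd²⁺(aq) + Pb(s) → Pd(s) + Pb²⁺(aq), so Q = [Pb²⁺(aq)] / [Pd²⁺(aq)].
Substituting the known concentrations and solving, log [Pb²⁺(aq)] = −3.128 and [Pb²⁺(aq)] = 0.00074 M.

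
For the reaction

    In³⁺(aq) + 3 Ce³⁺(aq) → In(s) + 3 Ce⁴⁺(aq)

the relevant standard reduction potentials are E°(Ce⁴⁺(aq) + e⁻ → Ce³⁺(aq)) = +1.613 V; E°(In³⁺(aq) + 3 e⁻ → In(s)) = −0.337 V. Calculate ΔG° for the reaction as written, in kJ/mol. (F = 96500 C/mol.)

+565 kJ/mol

In the reaction as written In³⁺(aq) is reduced, so the In³⁺/In couple is the cathode and Ce⁴⁺/Ce³⁺ is the anode.
E°cell = −0.337 − (+1.613) = −1.950 V; balancing electrons gives n = 3.
ΔG° = −nFE°cell = −(3)(96500)(−1.950) J/mol = +565 kJ/mol.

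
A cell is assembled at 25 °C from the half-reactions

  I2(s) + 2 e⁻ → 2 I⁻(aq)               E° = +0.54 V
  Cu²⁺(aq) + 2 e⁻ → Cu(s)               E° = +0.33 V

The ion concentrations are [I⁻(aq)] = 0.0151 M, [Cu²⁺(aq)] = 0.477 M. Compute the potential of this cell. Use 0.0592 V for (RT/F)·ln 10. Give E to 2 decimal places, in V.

I₂/I⁻ is reduced (cathode, E° = +0.54 V) and Cu²⁺/Cu is oxidized (anode).
The standard potential is +0.54 − (+0.33) = +0.21 V and the balanced reaction transfers n = 2 electrons.
For the overall reaction I2(s) + Cu(s) → 2 I⁻(aq) + Cu²⁺(aq), Q = [I⁻(aq)]^2·[Cu²⁺(aq)] = 0.000109, giving log Q = −3.964.
By the Nernst equation, E = +0.21 − (0.0592/2)·(−3.964) = +0.33 V.

+0.33 V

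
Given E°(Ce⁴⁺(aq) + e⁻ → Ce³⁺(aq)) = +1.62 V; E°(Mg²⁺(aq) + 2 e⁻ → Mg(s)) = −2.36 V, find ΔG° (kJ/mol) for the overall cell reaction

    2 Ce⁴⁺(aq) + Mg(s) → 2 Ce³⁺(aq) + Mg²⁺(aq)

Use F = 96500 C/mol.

−768 kJ/mol

In the reaction as written Ce⁴⁺(aq) is reduced, so the Ce⁴⁺/Ce³⁺ couple is the cathode and Mg²⁺/Mg is the anode.
E°cell = +1.62 − (−2.36) = +3.98 V; balancing electrons gives n = 2.
ΔG° = −nFE°cell = −(2)(96500)(+3.98) J/mol = −768 kJ/mol.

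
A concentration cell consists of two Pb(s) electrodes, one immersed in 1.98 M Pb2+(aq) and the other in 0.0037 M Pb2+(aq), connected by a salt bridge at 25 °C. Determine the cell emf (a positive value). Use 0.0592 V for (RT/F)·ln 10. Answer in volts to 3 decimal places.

For a concentration cell E°cell = 0, since both electrodes use the same couple.
The compartment with the higher Pb2+(aq) concentration (1.98 M) acts as the cathode; ions are reduced there and produced at the dilute (0.0037 M) anode.
With n = 2, Ecell = −(0.0592/2)·log([dilute]/[conc]) = −(0.0592/2)·log(0.0037/1.98) = +0.081 V.

0.081 V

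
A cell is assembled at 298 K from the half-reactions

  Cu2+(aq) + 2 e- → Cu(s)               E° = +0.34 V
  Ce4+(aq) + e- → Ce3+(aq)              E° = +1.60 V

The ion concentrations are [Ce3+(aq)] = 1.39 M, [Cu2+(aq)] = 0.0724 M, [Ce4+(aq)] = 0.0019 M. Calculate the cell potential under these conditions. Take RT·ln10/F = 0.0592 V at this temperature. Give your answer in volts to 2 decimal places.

+1.12 V

The Ce⁴⁺/Ce³⁺ couple has the more positive E°, so it is the cathode; Cu²⁺/Cu is the anode.
The standard potential is +1.60 − (+0.34) = +1.26 V and the balanced reaction transfers n = 2 electrons.
The balanced reaction is 2 Ce4+(aq) + Cu(s) → 2 Ce3+(aq) + Cu2+(aq), so Q = ([Ce3+(aq)]^2·[Cu2+(aq)]) / [Ce4+(aq)]^2 = 3.87×10^4 and log Q = 4.588.
By the Nernst equation, E = +1.26 − (0.0592/2)·(4.588) = +1.12 V.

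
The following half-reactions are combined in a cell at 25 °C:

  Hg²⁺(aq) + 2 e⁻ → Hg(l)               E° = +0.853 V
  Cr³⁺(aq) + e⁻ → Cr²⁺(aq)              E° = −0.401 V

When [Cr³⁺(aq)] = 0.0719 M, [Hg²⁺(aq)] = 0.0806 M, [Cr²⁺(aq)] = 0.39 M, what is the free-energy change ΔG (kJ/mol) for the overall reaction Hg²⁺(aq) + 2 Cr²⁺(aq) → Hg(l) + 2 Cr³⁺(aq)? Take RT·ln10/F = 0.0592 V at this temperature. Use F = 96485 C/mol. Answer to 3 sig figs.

E°cell = +0.853 − (−0.401) = +1.254 V; the balanced reaction transfers n = 2 electrons.
Q = [Cr³⁺(aq)]^2 / ([Hg²⁺(aq)]·[Cr²⁺(aq)]^2) = 0.422, so log Q = −0.375 and E = +1.254 − (0.0592/2)(−0.375) = +1.2651 V.
ΔG = −nFE = −(2)(96485)(+1.2651) J/mol = −244 kJ/mol.

−244 kJ/mol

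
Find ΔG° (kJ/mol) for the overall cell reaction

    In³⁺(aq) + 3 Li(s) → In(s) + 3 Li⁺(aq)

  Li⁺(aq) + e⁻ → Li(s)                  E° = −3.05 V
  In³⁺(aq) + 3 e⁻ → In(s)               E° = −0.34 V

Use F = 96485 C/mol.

−784 kJ/mol

In the reaction as written In³⁺(aq) is reduced, so the In³⁺/In couple is the cathode and Li⁺/Li is the anode.
E°cell = −0.34 − (−3.05) = +2.71 V; balancing electrons gives n = 3.
ΔG° = −nFE°cell = −(3)(96485)(+2.71) J/mol = −784 kJ/mol.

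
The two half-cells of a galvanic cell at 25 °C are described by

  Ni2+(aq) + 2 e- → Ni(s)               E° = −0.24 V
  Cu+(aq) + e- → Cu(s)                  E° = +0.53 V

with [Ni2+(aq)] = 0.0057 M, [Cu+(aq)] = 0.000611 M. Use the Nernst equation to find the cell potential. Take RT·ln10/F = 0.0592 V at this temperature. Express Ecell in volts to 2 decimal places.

The Cu⁺/Cu couple has the more positive E°, so it is the cathode; Ni²⁺/Ni is the anode.
E°cell = +0.53 − (−0.24) = +0.77 V, with n = 2 electrons transferred.
The balanced reaction is 2 Cu+(aq) + Ni(s) → 2 Cu(s) + Ni2+(aq), so Q = [Ni2+(aq)] / [Cu+(aq)]^2 = 1.53×10^4 and log Q = 4.184.
By the Nernst equation, E = +0.77 − (0.0592/2)·(4.184) = +0.65 V.

+0.65 V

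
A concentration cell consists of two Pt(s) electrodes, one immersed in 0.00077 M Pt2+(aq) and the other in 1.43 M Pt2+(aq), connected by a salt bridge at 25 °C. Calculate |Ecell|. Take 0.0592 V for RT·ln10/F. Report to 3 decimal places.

0.097 V

For a concentration cell E°cell = 0, since both electrodes use the same couple.
The compartment with the higher Pt2+(aq) concentration (1.43 M) acts as the cathode; ions are reduced there and produced at the dilute (0.00077 M) anode.
With n = 2, Ecell = −(0.0592/2)·log([dilute]/[conc]) = −(0.0592/2)·log(0.00077/1.43) = +0.097 V.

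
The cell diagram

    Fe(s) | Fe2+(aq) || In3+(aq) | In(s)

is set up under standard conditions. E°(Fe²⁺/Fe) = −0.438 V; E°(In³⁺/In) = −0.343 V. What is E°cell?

By convention the left-hand electrode in cell notation is the anode (oxidation) and the right-hand electrode is the cathode (reduction).
E°cell = E°(right) − E°(left) = −0.343 − (−0.438) = +0.095 V.

+0.095 V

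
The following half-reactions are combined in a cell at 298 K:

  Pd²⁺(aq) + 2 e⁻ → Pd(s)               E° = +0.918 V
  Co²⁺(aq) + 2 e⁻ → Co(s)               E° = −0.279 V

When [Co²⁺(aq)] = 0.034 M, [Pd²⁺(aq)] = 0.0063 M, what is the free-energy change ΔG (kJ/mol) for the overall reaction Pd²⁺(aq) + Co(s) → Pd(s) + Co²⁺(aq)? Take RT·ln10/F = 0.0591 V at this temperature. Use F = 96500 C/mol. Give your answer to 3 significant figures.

−227 kJ/mol

The standard cell potential is +0.918 − (−0.279) = +1.197 V, with n = 2 electrons in the balanced equation.
Here Q = [Co²⁺(aq)] / [Pd²⁺(aq)] = 5.4 (log Q = 0.732), giving E = +1.197 − (0.0591/2)·(0.732) = +1.1754 V.
Then ΔG = −nFE = −2 × 96500 × +1.1754 J/mol = −227 kJ/mol.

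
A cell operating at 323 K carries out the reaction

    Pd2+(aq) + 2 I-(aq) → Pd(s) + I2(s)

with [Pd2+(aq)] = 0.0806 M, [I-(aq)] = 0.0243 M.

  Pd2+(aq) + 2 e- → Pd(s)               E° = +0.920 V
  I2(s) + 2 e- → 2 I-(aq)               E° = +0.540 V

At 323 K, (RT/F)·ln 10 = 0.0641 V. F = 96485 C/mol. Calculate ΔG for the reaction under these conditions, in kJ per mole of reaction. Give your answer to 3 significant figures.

−46.6 kJ/mol

E°cell = +0.920 − (+0.540) = +0.380 V; the balanced reaction transfers n = 2 electrons.
Here Q = 1 / ([Pd2+(aq)]·[I-(aq)]^2) = 2.1×10^4 (log Q = 4.322), giving E = +0.380 − (0.0641/2)·(4.322) = +0.2415 V.
Then ΔG = −nFE = −2 × 96485 × +0.2415 J/mol = −46.6 kJ/mol.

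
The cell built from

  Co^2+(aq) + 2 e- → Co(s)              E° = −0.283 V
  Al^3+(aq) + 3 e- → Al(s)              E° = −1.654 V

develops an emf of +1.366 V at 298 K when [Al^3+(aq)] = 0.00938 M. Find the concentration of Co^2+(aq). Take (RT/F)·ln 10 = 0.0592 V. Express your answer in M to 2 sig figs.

Co²⁺/Co is the cathode (higher E°); E°cell = −0.283 − (−1.654) = +1.371 V with n = 6.
Rearranging E = E° − (0.0592/n)·log Q gives log Q = 6(+1.371 − (+1.366))/0.0592 = 0.507.
The balanced reaction is 3 Co^2+(aq) + 2 Al(s) → 3 Co(s) + 2 Al^3+(aq), so Q = [Al^3+(aq)]^2 / [Co^2+(aq)]^3.
Solving for the unknown gives log [Co^2+(aq)] = −1.521, so [Co^2+(aq)] ≈ 0.030 M.

0.030 M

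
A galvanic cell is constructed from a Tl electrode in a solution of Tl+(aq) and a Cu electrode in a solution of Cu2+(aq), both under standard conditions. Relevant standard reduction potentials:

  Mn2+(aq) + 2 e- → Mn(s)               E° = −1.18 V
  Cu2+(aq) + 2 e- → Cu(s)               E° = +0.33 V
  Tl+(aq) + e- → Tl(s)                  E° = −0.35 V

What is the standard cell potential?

The Cu²⁺/Cu couple has the higher E°, so Cu ion is reduced (cathode) and Tl is oxidized (anode).
E°cell = E°(cathode) − E°(anode) = +0.33 − (−0.35) = +0.68 V.

+0.68 V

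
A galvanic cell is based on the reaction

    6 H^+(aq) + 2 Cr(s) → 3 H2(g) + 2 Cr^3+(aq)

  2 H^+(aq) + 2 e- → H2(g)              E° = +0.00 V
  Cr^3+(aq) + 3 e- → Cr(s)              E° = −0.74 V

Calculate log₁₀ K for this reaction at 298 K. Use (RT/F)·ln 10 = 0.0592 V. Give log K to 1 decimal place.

The 2H⁺/H₂ couple is reduced (cathode); E°cell = +0.00 − (−0.74) = +0.74 V with n = 6.
At equilibrium E = 0, so log K = nE°cell / 0.0592 = (6)(+0.74) / 0.0592 = 75.0.

log K = 75.0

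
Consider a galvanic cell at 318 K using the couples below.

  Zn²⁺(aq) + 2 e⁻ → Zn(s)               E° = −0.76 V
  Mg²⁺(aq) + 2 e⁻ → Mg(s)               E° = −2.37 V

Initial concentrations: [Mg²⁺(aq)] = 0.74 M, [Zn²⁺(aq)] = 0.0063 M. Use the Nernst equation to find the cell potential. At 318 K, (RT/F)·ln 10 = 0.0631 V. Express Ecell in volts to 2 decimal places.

Since E°(Zn²⁺/Zn) > E°(Mg²⁺/Mg), Zn²⁺/Zn serves as the cathode.
E°cell = E°cat − E°an = −0.76 − (−2.37) = +1.61 V; n = 2.
The balanced reaction is Zn²⁺(aq) + Mg(s) → Zn(s) + Mg²⁺(aq), so Q = [Mg²⁺(aq)] / [Zn²⁺(aq)] = 117 and log Q = 2.070.
By the Nernst equation, E = +1.61 − (0.0631/2)·(2.070) = +1.54 V.

+1.54 V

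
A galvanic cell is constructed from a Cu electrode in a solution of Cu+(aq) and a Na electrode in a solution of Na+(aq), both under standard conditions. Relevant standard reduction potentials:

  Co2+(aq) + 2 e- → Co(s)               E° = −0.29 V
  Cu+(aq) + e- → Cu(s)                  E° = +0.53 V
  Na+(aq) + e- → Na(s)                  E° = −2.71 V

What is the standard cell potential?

Of the two couples in this cell, the one with the more positive reduction potential is reduced at the cathode: here that is Cu⁺/Cu (+0.53 V); Na⁺/Na (−2.71 V) is the anode.
E°cell = E°(cathode) − E°(anode) = +0.53 − (−2.71) = +3.24 V.

+3.24 V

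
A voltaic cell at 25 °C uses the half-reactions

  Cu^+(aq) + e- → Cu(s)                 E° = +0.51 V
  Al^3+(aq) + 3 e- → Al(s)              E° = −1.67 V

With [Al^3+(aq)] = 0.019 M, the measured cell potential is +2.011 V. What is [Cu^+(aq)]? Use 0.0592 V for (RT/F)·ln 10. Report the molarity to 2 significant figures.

Cu⁺/Cu is the cathode (higher E°); E°cell = +0.51 − (−1.67) = +2.18 V with n = 3.
Since E = E° − (0.0592/n)·log Q, log Q = n(E° − E)/0.0592 = 8.564.
Balancing electrons gives 3 Cu^+(aq) + Al(s) → 3 Cu(s) + Al^3+(aq); thus Q = [Al^3+(aq)] / [Cu^+(aq)]^3.
Substituting the known concentrations and solving, log [Cu^+(aq)] = −3.428 and [Cu^+(aq)] = 0.00037 M.

0.00037 M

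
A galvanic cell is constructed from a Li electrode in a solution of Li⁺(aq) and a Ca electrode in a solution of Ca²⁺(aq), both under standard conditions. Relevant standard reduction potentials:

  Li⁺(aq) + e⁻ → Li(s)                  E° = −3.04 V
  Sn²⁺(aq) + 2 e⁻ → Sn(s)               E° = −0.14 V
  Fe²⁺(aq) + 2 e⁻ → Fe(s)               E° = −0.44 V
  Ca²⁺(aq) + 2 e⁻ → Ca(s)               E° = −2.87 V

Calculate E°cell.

The Ca²⁺/Ca couple has the higher E°, so Ca ion is reduced (cathode) and Li is oxidized (anode).
E°cell = E°(cathode) − E°(anode) = −2.87 − (−3.04) = +0.17 V.

+0.17 V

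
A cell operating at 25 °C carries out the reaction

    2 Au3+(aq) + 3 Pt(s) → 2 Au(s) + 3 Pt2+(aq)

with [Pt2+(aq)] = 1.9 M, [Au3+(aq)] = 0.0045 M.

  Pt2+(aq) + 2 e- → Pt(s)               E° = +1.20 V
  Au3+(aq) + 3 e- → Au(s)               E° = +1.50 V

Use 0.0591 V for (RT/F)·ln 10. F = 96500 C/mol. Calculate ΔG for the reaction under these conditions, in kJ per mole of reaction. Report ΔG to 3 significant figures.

−142 kJ/mol

E°cell = +1.50 − (+1.20) = +0.30 V; the balanced reaction transfers n = 6 electrons.
Q = [Pt2+(aq)]^3 / [Au3+(aq)]^2 = 3.39×10^5, so log Q = 5.530 and E = +0.30 − (0.0591/6)(5.530) = +0.2455 V.
Then ΔG = −nFE = −6 × 96500 × +0.2455 J/mol = −142 kJ/mol.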